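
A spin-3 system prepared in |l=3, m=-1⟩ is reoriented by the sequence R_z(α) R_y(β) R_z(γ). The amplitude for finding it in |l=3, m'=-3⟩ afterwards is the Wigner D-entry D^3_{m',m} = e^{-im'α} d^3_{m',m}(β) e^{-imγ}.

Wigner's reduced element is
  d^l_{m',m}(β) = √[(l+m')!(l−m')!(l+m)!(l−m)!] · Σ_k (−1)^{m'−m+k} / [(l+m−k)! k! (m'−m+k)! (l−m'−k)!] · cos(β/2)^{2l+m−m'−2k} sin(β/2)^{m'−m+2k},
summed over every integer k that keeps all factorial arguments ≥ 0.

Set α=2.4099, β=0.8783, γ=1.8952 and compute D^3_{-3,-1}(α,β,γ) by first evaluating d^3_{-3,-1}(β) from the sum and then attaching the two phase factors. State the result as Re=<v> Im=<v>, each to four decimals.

Re=-0.4489 Im=0.1388

First d^3_{-3,-1}(β=0.8783), then the phase factors e^{-i(-3)α} and e^{-i(-1)γ}:
Half-angle: c=0.905113, s=0.425170. N=√(1·720·2·24)=185.903201
k: max(0,(-1)−(-3))=2 … min(3+(-1),3−(-3))=2
  k=2: (−1)^0·185.9032/(48)·0.9051^4·0.4252^2 = +0.469876
d^3_{-3,-1}(0.8783) = +0.469876
Attach z-rotation phases: D = e^{-i(-3)(2.4099)}·(+0.469876)·e^{-i(-1)(1.8952)} = -0.448907+0.138803i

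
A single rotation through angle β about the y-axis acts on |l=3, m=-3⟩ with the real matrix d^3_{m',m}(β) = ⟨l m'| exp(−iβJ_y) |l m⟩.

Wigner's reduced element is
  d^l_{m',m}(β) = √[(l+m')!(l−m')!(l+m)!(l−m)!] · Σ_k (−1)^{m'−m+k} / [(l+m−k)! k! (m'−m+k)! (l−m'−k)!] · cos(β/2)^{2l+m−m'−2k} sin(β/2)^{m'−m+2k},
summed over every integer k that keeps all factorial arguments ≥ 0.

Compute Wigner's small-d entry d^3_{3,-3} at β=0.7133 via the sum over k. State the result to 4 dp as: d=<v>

d^3_{3,-3}(β=0.7133) via Wigner's sum:
Half-angle: c=0.937072, s=0.349137. N=√(720·1·1·720)=720.000000
The bounds max(0,m−m')=0 and min(l+m,l−m')=0 give 1 term
  k=0: (−1)^6·720.0000/(720)·0.9371^0·0.3491^6 = +0.001811
d^3_{3,-3}(0.7133) = +0.001811

d=0.0018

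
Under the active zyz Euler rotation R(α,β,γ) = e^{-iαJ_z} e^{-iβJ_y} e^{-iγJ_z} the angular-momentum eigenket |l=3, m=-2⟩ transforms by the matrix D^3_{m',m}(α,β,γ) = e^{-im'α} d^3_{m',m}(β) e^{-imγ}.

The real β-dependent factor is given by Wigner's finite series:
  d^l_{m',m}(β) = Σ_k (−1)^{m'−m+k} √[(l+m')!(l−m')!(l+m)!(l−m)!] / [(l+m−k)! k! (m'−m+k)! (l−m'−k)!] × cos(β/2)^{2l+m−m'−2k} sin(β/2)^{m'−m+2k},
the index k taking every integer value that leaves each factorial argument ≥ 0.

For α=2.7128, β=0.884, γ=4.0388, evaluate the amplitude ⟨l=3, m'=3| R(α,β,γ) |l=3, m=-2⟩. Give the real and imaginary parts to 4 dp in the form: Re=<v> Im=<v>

Re=-0.0316 Im=0.0019

Split into d^3_{3,-2}(β=0.884) × two z-phases.
With c≡cos(β/2)=0.903898 and s≡sin(β/2)=0.427748, N=[720·1·1·120]^{1/2}=293.938769
k∈{0} keeps every argument non-negative
  k=0: (−1)^5·293.9388/(120)·0.9039^1·0.4277^5 = -0.031706
d^3_{3,-2}(0.884) = -0.031706
Phases: e^{-i·(3)·2.7128}=-0.280599-0.959825i, e^{-i·(-2)·4.0388}=-0.221759+0.975101i ⇒ D=-0.031647+0.001927i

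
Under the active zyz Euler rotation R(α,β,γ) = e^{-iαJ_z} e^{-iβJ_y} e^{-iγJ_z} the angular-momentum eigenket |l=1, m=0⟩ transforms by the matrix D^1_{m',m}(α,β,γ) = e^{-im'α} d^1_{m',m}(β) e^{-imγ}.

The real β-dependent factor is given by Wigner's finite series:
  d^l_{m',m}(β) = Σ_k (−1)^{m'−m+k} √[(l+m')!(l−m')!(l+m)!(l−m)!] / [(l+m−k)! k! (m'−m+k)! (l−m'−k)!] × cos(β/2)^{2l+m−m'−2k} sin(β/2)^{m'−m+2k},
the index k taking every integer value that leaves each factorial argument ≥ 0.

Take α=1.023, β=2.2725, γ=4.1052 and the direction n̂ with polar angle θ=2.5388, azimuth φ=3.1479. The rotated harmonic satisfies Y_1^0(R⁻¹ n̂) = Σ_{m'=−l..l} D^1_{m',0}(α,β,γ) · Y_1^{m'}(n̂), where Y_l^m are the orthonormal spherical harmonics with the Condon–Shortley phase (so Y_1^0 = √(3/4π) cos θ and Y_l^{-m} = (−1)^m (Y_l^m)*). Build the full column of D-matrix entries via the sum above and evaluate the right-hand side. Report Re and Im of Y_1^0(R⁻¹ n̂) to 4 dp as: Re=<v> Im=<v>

Need the full column D^1_{m',0} for m'=−1..1 at α=1.023, β=2.2725, γ=4.1052.
cos(β/2)=0.420999, sin(β/2)=0.907061
d^1_{-1,0}: single k=1 term ⇒ +0.540048;  D = +0.281261+0.461025i
d^1_{0,0}: k∈[0..1] ⇒ +0.177240 -0.822760 = -0.645520;  D = -0.645520+0.000000i
d^1_{1,0}: single k=0 term ⇒ -0.540048;  D = -0.281261+0.461025i
Y_1^{m'}(θ=2.5388,φ=3.1479) and Σ D·Y over m':
  (+0.2813+0.4610i)·(-0.1959+0.0012i)  (-0.6455+0.0000i)·(-0.4025+0.0000i)  (-0.2813+0.4610i)·(+0.1959+0.0012i)
Y_1^0(R⁻¹ n̂) = +0.148493+0.000000i

Re=0.1485 Im=0.0000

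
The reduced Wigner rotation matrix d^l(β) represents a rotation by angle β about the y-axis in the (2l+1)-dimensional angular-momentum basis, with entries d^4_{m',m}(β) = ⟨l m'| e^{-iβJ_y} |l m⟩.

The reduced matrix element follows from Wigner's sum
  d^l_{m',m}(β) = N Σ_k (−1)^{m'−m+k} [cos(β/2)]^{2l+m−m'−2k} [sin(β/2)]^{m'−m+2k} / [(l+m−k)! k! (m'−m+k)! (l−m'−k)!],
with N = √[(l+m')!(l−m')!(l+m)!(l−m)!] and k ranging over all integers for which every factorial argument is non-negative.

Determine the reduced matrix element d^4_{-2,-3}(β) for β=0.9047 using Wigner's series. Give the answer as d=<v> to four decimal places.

d^4_{-2,-3}(β=0.9047) via Wigner's sum:
With c≡cos(β/2)=0.899422 and s≡sin(β/2)=0.437080, N=[2·720·1·5040]^{1/2}=2693.993318
k∈{0,1} keeps every argument non-negative
  k=0: (−1)^1·2693.9933/(720)·0.8994^7·0.4371^1 = -0.778702
  k=1: (−1)^2·2693.9933/(240)·0.8994^5·0.4371^3 = +0.551681
d^4_{-2,-3}(0.9047) = -0.778702 +0.551681 = -0.227021

d=-0.2270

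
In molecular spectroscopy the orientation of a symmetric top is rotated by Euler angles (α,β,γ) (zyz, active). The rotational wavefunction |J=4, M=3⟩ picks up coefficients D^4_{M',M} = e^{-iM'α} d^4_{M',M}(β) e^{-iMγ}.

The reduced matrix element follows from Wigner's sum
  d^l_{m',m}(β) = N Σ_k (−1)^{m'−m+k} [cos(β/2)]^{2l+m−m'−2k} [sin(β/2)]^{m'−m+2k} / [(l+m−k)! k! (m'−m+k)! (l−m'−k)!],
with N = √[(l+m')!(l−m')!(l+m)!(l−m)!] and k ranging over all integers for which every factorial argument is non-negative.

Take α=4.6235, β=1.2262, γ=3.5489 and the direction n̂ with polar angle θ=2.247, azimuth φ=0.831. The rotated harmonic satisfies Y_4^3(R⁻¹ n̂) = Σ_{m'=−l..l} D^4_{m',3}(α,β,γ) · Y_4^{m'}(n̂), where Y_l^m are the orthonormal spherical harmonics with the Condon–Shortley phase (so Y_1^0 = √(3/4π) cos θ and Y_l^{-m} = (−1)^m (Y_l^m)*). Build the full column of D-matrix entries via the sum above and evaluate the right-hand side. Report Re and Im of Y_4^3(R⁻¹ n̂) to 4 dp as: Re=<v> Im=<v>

Re=-0.0243 Im=-0.2203

Need the full column D^4_{m',3} for m'=−4..4 at α=4.6235, β=1.2262, γ=3.5489.
cos(β/2)=0.817868, sin(β/2)=0.575406
d^4_{-4,3}: single k=7 term ⇒ +0.048311;  D = +0.000323+0.048310i
d^4_{-3,3}: k∈[6..7] ⇒ +0.169945 -0.012017 = +0.157928;  D = -0.157395-0.012968i
d^4_{-2,3}: k∈[5..6] ⇒ +0.387352 -0.063910 = +0.323442;  D = +0.055070-0.318720i
d^4_{-1,3}: k∈[4..5] ⇒ +0.648857 -0.192700 = +0.456157;  D = +0.440827+0.117263i
d^4_{0,3}: k∈[3..4] ⇒ +0.824903 -0.408305 = +0.416598;  D = -0.142410+0.391502i
d^4_{1,3}: k∈[2..3] ⇒ +0.786536 -0.648857 = +0.137679;  D = -0.124696-0.058364i
d^4_{2,3}: k∈[1..2] ⇒ +0.527013 -0.782572 = -0.255559;  D = -0.128455+0.220929i
d^4_{3,3}: k∈[0..1] ⇒ +0.200201 -0.693659 = -0.493458;  D = -0.402889-0.284923i
d^4_{4,3}: single k=0 term ⇒ -0.398384;  D = +0.257994-0.303561i
Y_4^{m'}(θ=2.247,φ=0.831) and Σ D·Y over m':
  (+0.0003+0.0483i)·(-0.1610+0.0297i)  (-0.1574-0.0130i)·(+0.2962+0.2245i)  (+0.0551-0.3187i)·(-0.0323-0.3530i)  (+0.4408+0.1173i)·(+0.0402-0.0441i)  (-0.1424+0.3915i)·(-0.3577+0.0000i)  (-0.1247-0.0584i)·(-0.0402-0.0441i)  (-0.1285+0.2209i)·(-0.0323+0.3530i)  (-0.4029-0.2849i)·(-0.2962+0.2245i)  (+0.2580-0.3036i)·(-0.1610-0.0297i)
Y_4^3(R⁻¹ n̂) = -0.024298-0.220293i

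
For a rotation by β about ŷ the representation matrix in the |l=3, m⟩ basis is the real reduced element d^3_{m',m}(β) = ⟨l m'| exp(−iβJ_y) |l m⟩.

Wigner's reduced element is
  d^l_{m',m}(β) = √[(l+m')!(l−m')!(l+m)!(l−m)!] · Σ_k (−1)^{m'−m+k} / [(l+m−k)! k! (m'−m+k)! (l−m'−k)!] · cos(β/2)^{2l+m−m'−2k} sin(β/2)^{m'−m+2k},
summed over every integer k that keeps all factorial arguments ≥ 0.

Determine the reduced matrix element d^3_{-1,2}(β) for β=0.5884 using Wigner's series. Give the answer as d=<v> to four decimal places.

d=0.1290

d^3_{-1,2}(β=0.5884) via Wigner's sum:
With c≡cos(β/2)=0.957034 and s≡sin(β/2)=0.289974, N=[2·24·120·1]^{1/2}=75.894664
k: max(0,(2)−(-1))=3 … min(3+(2),3−(-1))=4
  k=3: (−1)^0·75.8947/(12)·0.9570^3·0.2900^3 = +0.135173
  k=4: (−1)^1·75.8947/(24)·0.9570^1·0.2900^5 = -0.006205
d^3_{-1,2}(0.5884) = +0.135173 -0.006205 = +0.128969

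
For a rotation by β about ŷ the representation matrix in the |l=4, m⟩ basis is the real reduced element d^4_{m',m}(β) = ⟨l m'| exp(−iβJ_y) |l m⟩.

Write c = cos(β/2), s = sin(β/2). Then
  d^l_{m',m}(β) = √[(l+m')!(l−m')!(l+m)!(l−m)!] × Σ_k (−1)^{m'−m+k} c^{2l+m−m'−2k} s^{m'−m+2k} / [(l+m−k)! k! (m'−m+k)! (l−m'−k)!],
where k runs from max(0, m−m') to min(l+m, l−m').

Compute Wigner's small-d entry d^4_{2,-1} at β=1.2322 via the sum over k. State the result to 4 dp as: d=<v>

d^4_{2,-1}(β=1.2322) via Wigner's sum:
With c≡cos(β/2)=0.816138 and s≡sin(β/2)=0.577857, N=[720·2·6·120]^{1/2}=1018.233765
k∈{0,1,2} keeps every argument non-negative
  k=0: (−1)^3·1018.2338/(72)·0.8161^5·0.5779^3 = -0.988084
  k=1: (−1)^4·1018.2338/(48)·0.8161^3·0.5779^5 = +0.743016
  k=2: (−1)^5·1018.2338/(240)·0.8161^1·0.5779^7 = -0.074497
d^4_{2,-1}(1.2322) = -0.988084 +0.743016 -0.074497 = -0.319566

d=-0.3196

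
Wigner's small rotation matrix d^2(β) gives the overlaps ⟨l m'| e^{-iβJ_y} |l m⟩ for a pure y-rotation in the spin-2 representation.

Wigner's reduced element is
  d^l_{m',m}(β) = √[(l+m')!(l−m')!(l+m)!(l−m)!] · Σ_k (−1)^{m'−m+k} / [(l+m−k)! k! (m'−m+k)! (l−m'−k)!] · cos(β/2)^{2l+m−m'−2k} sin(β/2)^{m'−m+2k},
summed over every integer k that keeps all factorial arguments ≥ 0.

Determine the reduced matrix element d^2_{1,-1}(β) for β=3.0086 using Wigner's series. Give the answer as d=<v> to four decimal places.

d=-0.9780

d^2_{1,-1}(β=3.0086) via Wigner's sum:
c=cos(3.0086/2)=0.066447, s=sin(3.0086/2)=0.997790; N=√[6·1·1·6]=6.000000
The bounds max(0,m−m')=0 and min(l+m,l−m')=1 give 2 terms
  k=0: (−1)^2·6.0000/(2)·0.0664^2·0.9978^2 = +0.013187
  k=1: (−1)^3·6.0000/(6)·0.0664^0·0.9978^4 = -0.991189
d^2_{1,-1}(3.0086) = +0.013187 -0.991189 = -0.978002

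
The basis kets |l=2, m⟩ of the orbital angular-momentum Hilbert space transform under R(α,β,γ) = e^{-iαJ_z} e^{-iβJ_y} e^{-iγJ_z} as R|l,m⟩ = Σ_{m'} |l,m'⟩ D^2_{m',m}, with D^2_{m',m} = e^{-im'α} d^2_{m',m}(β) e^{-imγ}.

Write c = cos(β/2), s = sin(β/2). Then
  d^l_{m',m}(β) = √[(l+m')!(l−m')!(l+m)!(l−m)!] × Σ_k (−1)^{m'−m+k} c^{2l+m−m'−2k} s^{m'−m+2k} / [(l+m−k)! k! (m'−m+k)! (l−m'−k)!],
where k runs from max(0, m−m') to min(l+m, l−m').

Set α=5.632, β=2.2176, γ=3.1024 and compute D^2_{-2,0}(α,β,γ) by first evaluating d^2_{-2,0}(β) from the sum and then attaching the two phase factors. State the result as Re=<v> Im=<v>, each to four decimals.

D^2_{-2,0}(5.632,2.2176,3.1024) = e^{-i·-2·5.632}·d^2_{-2,0}(2.2176)·e^{-i·0·3.1024}. Compute d first:
Half-angle: c=0.445736, s=0.895164. N=√(1·24·2·2)=9.797959
Admissible k: 2..2 (factorial args all ≥0)
  k=2: (−1)^0·9.7980/(4)·0.4457^2·0.8952^2 = +0.389975
d^2_{-2,0}(2.2176) = +0.389975
Attach z-rotation phases: D = e^{-i(-2)(5.632)}·(+0.389975)·e^{-i(0)(3.1024)} = +0.103427-0.376010i

Re=0.1034 Im=-0.3760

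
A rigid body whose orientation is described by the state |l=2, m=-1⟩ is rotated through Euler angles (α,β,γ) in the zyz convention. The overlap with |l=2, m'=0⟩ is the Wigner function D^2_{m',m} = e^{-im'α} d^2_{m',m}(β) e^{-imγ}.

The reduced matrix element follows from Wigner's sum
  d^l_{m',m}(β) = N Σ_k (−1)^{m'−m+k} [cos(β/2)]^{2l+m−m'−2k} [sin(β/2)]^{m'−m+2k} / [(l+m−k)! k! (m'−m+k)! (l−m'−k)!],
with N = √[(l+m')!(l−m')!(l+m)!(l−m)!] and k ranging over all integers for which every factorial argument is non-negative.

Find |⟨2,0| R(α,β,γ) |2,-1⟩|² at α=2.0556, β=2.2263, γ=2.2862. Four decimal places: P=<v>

P=0.3503

D^2_{0,-1}(2.0556,2.2263,2.2862) = e^{-i·0·2.0556}·d^2_{0,-1}(2.2263)·e^{-i·-1·2.2862}. Compute d first:
With c≡cos(β/2)=0.441838 and s≡sin(β/2)=0.897095, N=[2·2·1·6]^{1/2}=4.898979
k∈{0,1} keeps every argument non-negative
  k=0: (−1)^1·4.8990/(2)·0.4418^3·0.8971^1 = -0.189541
  k=1: (−1)^2·4.8990/(2)·0.4418^1·0.8971^3 = +0.781365
d^2_{0,-1}(2.2263) = -0.189541 +0.781365 = +0.591824
|D^2_{0,-1}|² = |d^2_{0,-1}(β)|² = (+0.591824)² = 0.350255 (the z-rotation phases have unit modulus)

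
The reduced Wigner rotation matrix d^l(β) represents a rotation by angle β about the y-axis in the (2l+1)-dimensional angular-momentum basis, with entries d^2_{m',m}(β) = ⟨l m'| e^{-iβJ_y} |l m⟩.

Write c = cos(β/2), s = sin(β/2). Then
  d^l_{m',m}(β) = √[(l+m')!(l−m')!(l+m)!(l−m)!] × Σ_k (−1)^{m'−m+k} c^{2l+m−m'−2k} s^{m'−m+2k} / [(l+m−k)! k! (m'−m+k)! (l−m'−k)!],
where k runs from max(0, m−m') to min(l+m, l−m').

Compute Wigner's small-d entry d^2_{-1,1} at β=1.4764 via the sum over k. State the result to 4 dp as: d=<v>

d=0.5382

d^2_{-1,1}(β=1.4764) via Wigner's sum:
Half-angle: c=0.739681, s=0.672958. N=√(1·6·6·1)=6.000000
Admissible k: 2..3 (factorial args all ≥0)
  k=2: (−1)^0·6.0000/(2)·0.7397^2·0.6730^2 = +0.743337
  k=3: (−1)^1·6.0000/(6)·0.7397^0·0.6730^4 = -0.205093
d^2_{-1,1}(1.4764) = +0.743337 -0.205093 = +0.538244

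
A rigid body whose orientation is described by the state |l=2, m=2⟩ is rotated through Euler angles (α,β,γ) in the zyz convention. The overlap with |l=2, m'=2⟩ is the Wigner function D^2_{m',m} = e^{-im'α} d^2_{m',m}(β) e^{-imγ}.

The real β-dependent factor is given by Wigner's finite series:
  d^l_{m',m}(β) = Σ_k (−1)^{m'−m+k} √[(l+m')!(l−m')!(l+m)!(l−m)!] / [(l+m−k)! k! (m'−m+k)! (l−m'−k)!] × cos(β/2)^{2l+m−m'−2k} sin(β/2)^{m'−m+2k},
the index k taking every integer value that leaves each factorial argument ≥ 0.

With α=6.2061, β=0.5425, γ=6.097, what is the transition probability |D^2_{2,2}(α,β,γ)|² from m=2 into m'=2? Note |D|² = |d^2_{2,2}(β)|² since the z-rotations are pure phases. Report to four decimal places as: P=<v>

D^2_{2,2}(6.2061,0.5425,6.097) = e^{-i·2·6.2061}·d^2_{2,2}(0.5425)·e^{-i·2·6.097}. Compute d first:
Half-angle: c=0.963437, s=0.267936. N=√(24·1·24·1)=24.000000
k∈{0} keeps every argument non-negative
  k=0: (−1)^0·24.0000/(24)·0.9634^4·0.2679^0 = +0.861574
d^2_{2,2}(0.5425) = +0.861574
|D^2_{2,2}|² = |d^2_{2,2}(β)|² = (+0.861574)² = 0.742310 (the z-rotation phases have unit modulus)

P=0.7423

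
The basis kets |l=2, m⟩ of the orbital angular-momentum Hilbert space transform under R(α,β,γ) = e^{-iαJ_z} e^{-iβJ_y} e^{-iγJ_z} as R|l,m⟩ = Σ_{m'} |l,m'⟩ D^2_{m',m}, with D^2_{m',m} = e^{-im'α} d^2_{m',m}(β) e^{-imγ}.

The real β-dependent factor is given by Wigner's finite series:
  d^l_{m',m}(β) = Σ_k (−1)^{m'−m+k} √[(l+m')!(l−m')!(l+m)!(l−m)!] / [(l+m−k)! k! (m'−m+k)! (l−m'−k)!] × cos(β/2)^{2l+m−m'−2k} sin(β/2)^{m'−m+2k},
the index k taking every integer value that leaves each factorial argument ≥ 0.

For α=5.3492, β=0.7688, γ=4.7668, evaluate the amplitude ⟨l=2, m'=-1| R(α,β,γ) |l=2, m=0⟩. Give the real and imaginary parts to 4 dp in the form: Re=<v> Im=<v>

Re=0.3639 Im=-0.4921

Split into d^2_{-1,0}(β=0.7688) × two z-phases.
Half-angle: c=0.927024, s=0.375003. N=√(1·6·2·2)=4.898979
k∈{1,2} keeps every argument non-negative
  k=1: (−1)^0·4.8990/(2)·0.9270^3·0.3750^1 = +0.731784
  k=2: (−1)^1·4.8990/(2)·0.9270^1·0.3750^3 = -0.119749
d^2_{-1,0}(0.7688) = +0.731784 -0.119749 = +0.612035
Attach z-rotation phases: D = e^{-i(-1)(5.3492)}·(+0.612035)·e^{-i(0)(4.7668)} = +0.363937-0.492074i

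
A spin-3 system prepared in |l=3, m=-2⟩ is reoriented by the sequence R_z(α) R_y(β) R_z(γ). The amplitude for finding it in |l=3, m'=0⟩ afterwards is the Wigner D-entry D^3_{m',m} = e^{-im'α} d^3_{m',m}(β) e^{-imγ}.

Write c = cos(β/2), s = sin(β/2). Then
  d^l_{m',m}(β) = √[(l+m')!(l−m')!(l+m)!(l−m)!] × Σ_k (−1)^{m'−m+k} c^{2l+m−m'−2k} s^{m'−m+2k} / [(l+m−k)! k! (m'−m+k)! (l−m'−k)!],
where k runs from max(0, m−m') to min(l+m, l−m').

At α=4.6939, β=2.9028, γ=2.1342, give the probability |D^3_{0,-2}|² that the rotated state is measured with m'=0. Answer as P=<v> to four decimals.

Split into d^3_{0,-2}(β=2.9028) × two z-phases.
c=cos(2.9028/2)=0.119113, s=sin(2.9028/2)=0.992881; N=√[6·6·1·120]=65.726707
k: max(0,(-2)−(0))=0 … min(3+(-2),3−(0))=1
  k=0: (−1)^2·65.7267/(12)·0.1191^4·0.9929^2 = +0.001087
  k=1: (−1)^3·65.7267/(12)·0.1191^2·0.9929^4 = -0.075521
d^3_{0,-2}(2.9028) = +0.001087 -0.075521 = -0.074434
|D^3_{0,-2}|² = |d^3_{0,-2}(β)|² = (-0.074434)² = 0.005540 (the z-rotation phases have unit modulus)

P=0.0055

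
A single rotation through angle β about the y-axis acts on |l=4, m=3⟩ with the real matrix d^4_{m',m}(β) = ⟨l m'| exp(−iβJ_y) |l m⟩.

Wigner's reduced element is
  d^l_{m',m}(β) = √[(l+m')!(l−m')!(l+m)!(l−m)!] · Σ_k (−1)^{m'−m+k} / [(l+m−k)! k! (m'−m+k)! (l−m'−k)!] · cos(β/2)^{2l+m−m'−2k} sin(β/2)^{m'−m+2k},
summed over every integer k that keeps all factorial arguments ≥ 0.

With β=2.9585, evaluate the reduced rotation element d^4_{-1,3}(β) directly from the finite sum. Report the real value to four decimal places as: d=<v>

d=-0.0638

d^4_{-1,3}(β=2.9585) via Wigner's sum:
c=cos(2.9585/2)=0.091419, s=sin(2.9585/2)=0.995813; N=√[6·120·5040·1]=1904.940944
k: max(0,(3)−(-1))=4 … min(4+(3),4−(-1))=5
  k=4: (−1)^0·1904.9409/(144)·0.0914^4·0.9958^4 = +0.000909
  k=5: (−1)^1·1904.9409/(240)·0.0914^2·0.9958^6 = -0.064685
d^4_{-1,3}(2.9585) = +0.000909 -0.064685 = -0.063776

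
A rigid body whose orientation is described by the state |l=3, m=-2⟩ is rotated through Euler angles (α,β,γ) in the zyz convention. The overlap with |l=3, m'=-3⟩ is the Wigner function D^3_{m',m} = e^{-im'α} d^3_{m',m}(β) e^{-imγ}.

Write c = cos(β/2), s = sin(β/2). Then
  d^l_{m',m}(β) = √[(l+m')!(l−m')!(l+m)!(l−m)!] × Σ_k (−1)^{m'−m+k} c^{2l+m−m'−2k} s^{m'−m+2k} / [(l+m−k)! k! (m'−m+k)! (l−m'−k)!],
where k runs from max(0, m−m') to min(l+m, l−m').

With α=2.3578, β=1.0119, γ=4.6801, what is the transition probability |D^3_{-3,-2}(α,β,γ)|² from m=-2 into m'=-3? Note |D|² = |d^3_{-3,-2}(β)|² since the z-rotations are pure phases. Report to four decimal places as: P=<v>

P=0.3695

Split into d^3_{-3,-2}(β=1.0119) × two z-phases.
With c≡cos(β/2)=0.874714 and s≡sin(β/2)=0.484639, N=[1·720·1·120]^{1/2}=293.938769
The bounds max(0,m−m')=1 and min(l+m,l−m')=1 give 1 term
  k=1: (−1)^0·293.9388/(120)·0.8747^5·0.4846^1 = +0.607890
d^3_{-3,-2}(1.0119) = +0.607890
|D^3_{-3,-2}|² = |d^3_{-3,-2}(β)|² = (+0.607890)² = 0.369531 (the z-rotation phases have unit modulus)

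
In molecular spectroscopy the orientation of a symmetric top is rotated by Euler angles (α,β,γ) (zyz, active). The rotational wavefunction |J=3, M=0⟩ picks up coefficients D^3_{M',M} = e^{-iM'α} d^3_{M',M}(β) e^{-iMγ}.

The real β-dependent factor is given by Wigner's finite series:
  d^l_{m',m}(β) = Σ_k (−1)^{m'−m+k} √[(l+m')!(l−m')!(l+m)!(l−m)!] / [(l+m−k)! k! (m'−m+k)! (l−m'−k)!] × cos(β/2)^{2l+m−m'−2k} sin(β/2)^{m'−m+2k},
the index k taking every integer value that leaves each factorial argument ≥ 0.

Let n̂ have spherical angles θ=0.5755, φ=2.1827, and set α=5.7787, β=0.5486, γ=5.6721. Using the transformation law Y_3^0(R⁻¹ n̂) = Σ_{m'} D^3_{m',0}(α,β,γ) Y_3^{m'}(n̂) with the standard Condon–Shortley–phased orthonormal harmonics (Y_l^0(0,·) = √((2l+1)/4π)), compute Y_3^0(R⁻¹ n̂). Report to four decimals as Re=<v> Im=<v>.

Need the full column D^3_{m',0} for m'=−3..3 at α=5.7787, β=0.5486, γ=5.6721.
cos(β/2)=0.962615, sin(β/2)=0.270873
d^3_{-3,0}: single k=3 term ⇒ +0.079281;  D = +0.004544-0.079151i
d^3_{-2,0}: k∈[2..3] ⇒ +0.345067 -0.027323 = +0.317744;  D = +0.169272-0.268901i
d^3_{-1,0}: k∈[1..3] ⇒ +0.775568 -0.184233 +0.004863 = +0.596197;  D = +0.521925-0.288176i
d^3_{0,0}: k∈[0..3] ⇒ +0.795639 -0.567003 +0.044896 -0.000395 = +0.273137;  D = +0.273137+0.000000i
d^3_{1,0}: k∈[0..2] ⇒ -0.775568 +0.184233 -0.004863 = -0.596197;  D = -0.521925-0.288176i
d^3_{2,0}: k∈[0..1] ⇒ +0.345067 -0.027323 = +0.317744;  D = +0.169272+0.268901i
d^3_{3,0}: single k=0 term ⇒ -0.079281;  D = -0.004544-0.079151i
Y_3^{m'}(θ=0.5755,φ=2.1827) and Σ D·Y over m':
  (+0.0045-0.0792i)·(+0.0649-0.0176i)  (+0.1693-0.2689i)·(-0.0864+0.2388i)  (+0.5219-0.2882i)·(-0.2545-0.3627i)  (+0.2731+0.0000i)·(+0.1625+0.0000i)  (-0.5219-0.2882i)·(+0.2545-0.3627i)  (+0.1693+0.2689i)·(-0.0864-0.2388i)  (-0.0045-0.0792i)·(-0.0649-0.0176i)
Y_3^0(R⁻¹ n̂) = -0.333313+0.000000i

Re=-0.3333 Im=0.0000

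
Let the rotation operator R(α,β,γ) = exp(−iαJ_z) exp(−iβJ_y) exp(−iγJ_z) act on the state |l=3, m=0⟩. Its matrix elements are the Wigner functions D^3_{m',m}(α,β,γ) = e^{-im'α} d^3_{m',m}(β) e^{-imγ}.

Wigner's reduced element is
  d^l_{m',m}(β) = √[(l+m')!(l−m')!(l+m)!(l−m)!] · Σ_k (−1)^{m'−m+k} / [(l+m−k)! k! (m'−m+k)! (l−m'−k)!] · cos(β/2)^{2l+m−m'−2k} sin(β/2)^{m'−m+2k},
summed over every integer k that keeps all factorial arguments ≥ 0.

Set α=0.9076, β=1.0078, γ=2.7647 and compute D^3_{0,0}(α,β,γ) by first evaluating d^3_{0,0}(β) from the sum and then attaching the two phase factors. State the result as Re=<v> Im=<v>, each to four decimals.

Re=-0.4205 Im=0.0000

Split into d^3_{0,0}(β=1.0078) × two z-phases.
c=cos(1.0078/2)=0.875706, s=sin(1.0078/2)=0.482844; N=√[6·6·6·6]=36.000000
k∈{0,1,2,3} keeps every argument non-negative
  k=0: (−1)^0·36.0000/(36)·0.8757^6·0.4828^0 = +0.450973
  k=1: (−1)^1·36.0000/(4)·0.8757^4·0.4828^2 = -1.233930
  k=2: (−1)^2·36.0000/(4)·0.8757^2·0.4828^4 = +0.375136
  k=3: (−1)^3·36.0000/(36)·0.8757^0·0.4828^6 = -0.012672
d^3_{0,0}(1.0078) = +0.450973 -1.233930 +0.375136 -0.012672 = -0.420494
Attach z-rotation phases: D = e^{-i(0)(0.9076)}·(-0.420494)·e^{-i(0)(2.7647)} = -0.420494+0.000000i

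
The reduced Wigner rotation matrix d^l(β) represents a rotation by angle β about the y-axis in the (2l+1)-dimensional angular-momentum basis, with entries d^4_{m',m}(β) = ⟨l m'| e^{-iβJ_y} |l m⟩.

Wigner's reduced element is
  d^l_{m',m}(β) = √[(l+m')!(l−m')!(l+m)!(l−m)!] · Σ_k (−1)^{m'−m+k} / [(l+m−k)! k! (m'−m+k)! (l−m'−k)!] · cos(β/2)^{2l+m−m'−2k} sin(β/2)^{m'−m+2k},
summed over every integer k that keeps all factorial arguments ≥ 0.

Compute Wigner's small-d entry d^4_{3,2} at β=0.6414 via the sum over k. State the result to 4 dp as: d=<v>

d=-0.5471

d^4_{3,2}(β=0.6414) via Wigner's sum:
Half-angle: c=0.949015, s=0.315231. N=√(5040·1·720·2)=2693.993318
Admissible k: 0..1 (factorial args all ≥0)
  k=0: (−1)^1·2693.9933/(720)·0.9490^7·0.3152^1 = -0.817720
  k=1: (−1)^2·2693.9933/(240)·0.9490^5·0.3152^3 = +0.270668
d^4_{3,2}(0.6414) = -0.817720 +0.270668 = -0.547051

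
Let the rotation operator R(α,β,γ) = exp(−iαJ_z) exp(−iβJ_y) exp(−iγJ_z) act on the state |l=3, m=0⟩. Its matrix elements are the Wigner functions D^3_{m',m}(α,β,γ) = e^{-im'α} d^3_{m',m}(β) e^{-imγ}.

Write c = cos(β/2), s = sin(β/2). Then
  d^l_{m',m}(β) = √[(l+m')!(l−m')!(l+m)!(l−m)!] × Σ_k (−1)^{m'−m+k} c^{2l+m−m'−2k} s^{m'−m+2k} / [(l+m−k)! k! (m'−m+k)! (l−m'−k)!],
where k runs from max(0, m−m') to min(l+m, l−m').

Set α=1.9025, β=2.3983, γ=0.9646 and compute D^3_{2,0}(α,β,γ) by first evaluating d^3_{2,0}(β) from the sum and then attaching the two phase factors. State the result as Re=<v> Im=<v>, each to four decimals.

First d^3_{2,0}(β=2.3983), then the phase factors e^{-i(2)α} and e^{-i(0)γ}:
With c≡cos(β/2)=0.363150 and s≡sin(β/2)=0.931731, N=[120·1·6·6]^{1/2}=65.726707
Admissible k: 0..1 (factorial args all ≥0)
  k=0: (−1)^2·65.7267/(12)·0.3631^4·0.9317^2 = +0.082696
  k=1: (−1)^3·65.7267/(12)·0.3631^2·0.9317^4 = -0.544370
d^3_{2,0}(2.3983) = +0.082696 -0.544370 = -0.461674
Phases: e^{-i·(2)·1.9025}=-0.787899+0.615805i, e^{-i·(0)·0.9646}=+1.000000+0.000000i ⇒ D=+0.363752-0.284301i

Re=0.3638 Im=-0.2843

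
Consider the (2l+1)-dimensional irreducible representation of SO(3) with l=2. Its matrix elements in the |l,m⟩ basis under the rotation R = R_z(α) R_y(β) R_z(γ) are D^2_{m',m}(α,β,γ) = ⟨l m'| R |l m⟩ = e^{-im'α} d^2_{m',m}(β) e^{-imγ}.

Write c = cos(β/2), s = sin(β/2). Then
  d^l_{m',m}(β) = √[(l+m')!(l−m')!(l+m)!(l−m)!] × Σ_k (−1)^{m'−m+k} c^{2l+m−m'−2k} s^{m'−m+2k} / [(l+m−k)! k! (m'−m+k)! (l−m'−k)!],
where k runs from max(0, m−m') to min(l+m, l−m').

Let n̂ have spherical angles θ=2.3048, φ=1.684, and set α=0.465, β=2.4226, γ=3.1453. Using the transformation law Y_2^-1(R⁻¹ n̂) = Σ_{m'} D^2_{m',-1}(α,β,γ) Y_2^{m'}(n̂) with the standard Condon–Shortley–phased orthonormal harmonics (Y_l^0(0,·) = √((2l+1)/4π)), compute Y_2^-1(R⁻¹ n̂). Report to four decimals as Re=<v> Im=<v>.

Re=-0.1305 Im=0.3617

Need the full column D^2_{m',-1} for m'=−2..2 at α=0.465, β=2.4226, γ=3.1453.
cos(β/2)=0.351803, sin(β/2)=0.936074
d^2_{-2,-1}: single k=1 term ⇒ +0.081515;  D = -0.048490-0.065524i
d^2_{-1,-1}: k∈[0..1] ⇒ +0.015318 -0.325342 = -0.310024;  D = +0.276589+0.140048i
d^2_{0,-1}: k∈[0..1] ⇒ -0.099835 +0.706815 = +0.606980;  D = -0.606975-0.002250i
d^2_{1,-1}: k∈[0..1] ⇒ +0.325342 -0.767787 = -0.442445;  D = +0.396200-0.196935i
d^2_{2,-1}: single k=0 term ⇒ -0.577112;  D = +0.346730-0.461342i
Y_2^{m'}(θ=2.3048,φ=1.684) and Σ D·Y over m':
  (-0.0485-0.0655i)·(-0.2075+0.0478i)  (+0.2766+0.1400i)·(+0.0434+0.3818i)  (-0.6070-0.0023i)·(+0.1092+0.0000i)  (+0.3962-0.1969i)·(-0.0434+0.3818i)  (+0.3467-0.4613i)·(-0.2075-0.0478i)
Y_2^-1(R⁻¹ n̂) = -0.130539+0.361678i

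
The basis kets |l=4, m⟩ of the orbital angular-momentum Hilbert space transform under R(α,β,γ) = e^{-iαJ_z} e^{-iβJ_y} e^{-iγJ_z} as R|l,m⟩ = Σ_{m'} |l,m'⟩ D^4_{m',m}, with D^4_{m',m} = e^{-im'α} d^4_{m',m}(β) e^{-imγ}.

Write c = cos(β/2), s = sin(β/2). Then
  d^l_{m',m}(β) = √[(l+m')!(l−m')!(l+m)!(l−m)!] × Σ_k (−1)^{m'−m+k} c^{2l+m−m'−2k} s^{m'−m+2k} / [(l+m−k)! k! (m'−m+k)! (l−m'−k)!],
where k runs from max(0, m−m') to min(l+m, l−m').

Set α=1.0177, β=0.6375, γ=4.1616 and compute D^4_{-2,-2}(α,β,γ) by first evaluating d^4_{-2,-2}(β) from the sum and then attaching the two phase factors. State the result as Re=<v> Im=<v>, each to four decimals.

First d^4_{-2,-2}(β=0.6375), then the phase factors e^{-i(-2)α} and e^{-i(-2)γ}:
Half-angle: c=0.949628, s=0.313380. N=√(2·720·2·720)=1440.000000
k: max(0,(-2)−(-2))=0 … min(4+(-2),4−(-2))=2
  k=0: (−1)^0·1440.0000/(1440)·0.9496^8·0.3134^0 = +0.661344
  k=1: (−1)^1·1440.0000/(120)·0.9496^6·0.3134^2 = -0.864259
  k=2: (−1)^2·1440.0000/(96)·0.9496^4·0.3134^4 = +0.117649
d^4_{-2,-2}(0.6375) = +0.661344 -0.864259 +0.117649 = -0.085265
Attach z-rotation phases: D = e^{-i(-2)(1.0177)}·(-0.085265)·e^{-i(-2)(4.1616)} = +0.050713+0.068545i

Re=0.0507 Im=0.0685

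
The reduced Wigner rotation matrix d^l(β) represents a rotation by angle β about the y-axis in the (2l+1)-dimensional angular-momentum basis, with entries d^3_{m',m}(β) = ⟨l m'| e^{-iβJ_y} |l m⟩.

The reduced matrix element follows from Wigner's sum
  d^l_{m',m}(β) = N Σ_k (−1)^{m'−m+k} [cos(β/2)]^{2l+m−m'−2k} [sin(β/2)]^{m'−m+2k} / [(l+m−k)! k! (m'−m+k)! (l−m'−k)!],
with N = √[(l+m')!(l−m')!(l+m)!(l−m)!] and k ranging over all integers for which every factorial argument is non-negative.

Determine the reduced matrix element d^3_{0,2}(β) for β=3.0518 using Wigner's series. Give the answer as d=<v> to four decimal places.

d=-0.0110

d^3_{0,2}(β=3.0518) via Wigner's sum:
With c≡cos(β/2)=0.044881 and s≡sin(β/2)=0.998992, N=[6·6·120·1]^{1/2}=65.726707
k∈{2,3} keeps every argument non-negative
  k=2: (−1)^0·65.7267/(12)·0.0449^4·0.9990^2 = +0.000022
  k=3: (−1)^1·65.7267/(12)·0.0449^2·0.9990^4 = -0.010989
d^3_{0,2}(3.0518) = +0.000022 -0.010989 = -0.010966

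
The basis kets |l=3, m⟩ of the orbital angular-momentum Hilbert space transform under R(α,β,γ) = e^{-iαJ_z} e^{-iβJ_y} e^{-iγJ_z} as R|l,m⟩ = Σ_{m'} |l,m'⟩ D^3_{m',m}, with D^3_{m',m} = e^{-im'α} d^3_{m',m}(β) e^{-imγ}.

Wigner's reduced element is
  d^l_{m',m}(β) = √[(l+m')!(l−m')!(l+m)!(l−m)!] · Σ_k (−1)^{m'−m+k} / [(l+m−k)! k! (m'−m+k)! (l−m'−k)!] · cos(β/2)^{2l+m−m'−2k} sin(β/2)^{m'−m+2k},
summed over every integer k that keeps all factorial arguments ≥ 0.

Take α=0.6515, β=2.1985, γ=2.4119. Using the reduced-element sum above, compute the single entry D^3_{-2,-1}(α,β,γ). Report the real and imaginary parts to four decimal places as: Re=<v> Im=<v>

Re=0.3064 Im=0.1978

First d^3_{-2,-1}(β=2.1985), then the phase factors e^{-i(-2)α} and e^{-i(-1)γ}:
With c≡cos(β/2)=0.454264 and s≡sin(β/2)=0.890867, N=[1·120·2·24]^{1/2}=75.894664
k∈{1,2} keeps every argument non-negative
  k=1: (−1)^0·75.8947/(24)·0.4543^5·0.8909^1 = +0.054495
  k=2: (−1)^1·75.8947/(12)·0.4543^3·0.8909^3 = -0.419174
d^3_{-2,-1}(2.1985) = +0.054495 -0.419174 = -0.364679
D = (+0.264607+0.964356i)·(-0.364679)·(-0.745379+0.666641i) = +0.306371+0.197807i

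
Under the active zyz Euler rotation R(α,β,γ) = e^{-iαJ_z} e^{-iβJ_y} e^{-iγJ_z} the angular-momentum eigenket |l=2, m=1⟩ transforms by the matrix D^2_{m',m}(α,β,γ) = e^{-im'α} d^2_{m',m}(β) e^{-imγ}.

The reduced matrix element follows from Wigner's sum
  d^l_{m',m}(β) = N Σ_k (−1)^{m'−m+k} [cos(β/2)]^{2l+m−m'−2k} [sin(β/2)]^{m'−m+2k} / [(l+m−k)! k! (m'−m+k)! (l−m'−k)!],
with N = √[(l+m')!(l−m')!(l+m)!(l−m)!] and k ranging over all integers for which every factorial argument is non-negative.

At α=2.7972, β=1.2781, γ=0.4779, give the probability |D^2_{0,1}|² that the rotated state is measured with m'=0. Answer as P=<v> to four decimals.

P=0.1145

First d^2_{0,1}(β=1.2781), then the phase factors e^{-i(0)α} and e^{-i(1)γ}:
With c≡cos(β/2)=0.802663 and s≡sin(β/2)=0.596433, N=[2·2·6·1]^{1/2}=4.898979
The bounds max(0,m−m')=1 and min(l+m,l−m')=2 give 2 terms
  k=1: (−1)^0·4.8990/(2)·0.8027^3·0.5964^1 = +0.755504
  k=2: (−1)^1·4.8990/(2)·0.8027^1·0.5964^3 = -0.417152
d^2_{0,1}(1.2781) = +0.755504 -0.417152 = +0.338352
|D^2_{0,1}|² = |d^2_{0,1}(β)|² = (+0.338352)² = 0.114482 (the z-rotation phases have unit modulus)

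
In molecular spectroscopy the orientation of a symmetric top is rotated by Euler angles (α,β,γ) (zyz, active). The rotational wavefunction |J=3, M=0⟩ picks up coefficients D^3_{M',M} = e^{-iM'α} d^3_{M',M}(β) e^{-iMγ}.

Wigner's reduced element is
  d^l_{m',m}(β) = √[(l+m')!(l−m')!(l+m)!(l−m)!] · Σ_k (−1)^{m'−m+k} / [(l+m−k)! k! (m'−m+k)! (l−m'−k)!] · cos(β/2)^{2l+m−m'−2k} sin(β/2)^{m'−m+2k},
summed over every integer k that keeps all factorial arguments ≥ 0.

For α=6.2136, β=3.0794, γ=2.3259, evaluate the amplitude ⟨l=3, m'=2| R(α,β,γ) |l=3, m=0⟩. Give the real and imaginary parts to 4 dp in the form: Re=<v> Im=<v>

First d^3_{2,0}(β=3.0794), then the phase factors e^{-i(2)α} and e^{-i(0)γ}:
With c≡cos(β/2)=0.031091 and s≡sin(β/2)=0.999517, N=[120·1·6·6]^{1/2}=65.726707
Admissible k: 0..1 (factorial args all ≥0)
  k=0: (−1)^2·65.7267/(12)·0.0311^4·0.9995^2 = +0.000005
  k=1: (−1)^3·65.7267/(12)·0.0311^2·0.9995^4 = -0.005284
d^3_{2,0}(3.0794) = +0.000005 -0.005284 = -0.005279
Attach z-rotation phases: D = e^{-i(2)(6.2136)}·(-0.005279)·e^{-i(0)(2.3259)} = -0.005228-0.000732i

Re=-0.0052 Im=-0.0007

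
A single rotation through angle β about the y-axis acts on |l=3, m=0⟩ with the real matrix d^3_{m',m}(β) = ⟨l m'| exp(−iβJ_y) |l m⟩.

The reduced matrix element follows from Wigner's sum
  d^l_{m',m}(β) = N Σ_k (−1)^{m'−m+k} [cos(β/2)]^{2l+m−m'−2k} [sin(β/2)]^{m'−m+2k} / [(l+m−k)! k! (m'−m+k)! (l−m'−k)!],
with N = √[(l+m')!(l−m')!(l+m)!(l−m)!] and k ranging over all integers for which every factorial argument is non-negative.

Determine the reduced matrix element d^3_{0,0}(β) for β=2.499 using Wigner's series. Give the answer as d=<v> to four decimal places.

d=-0.0818

d^3_{0,0}(β=2.499) via Wigner's sum:
c=cos(2.499/2)=0.315797, s=sin(2.499/2)=0.948827; N=√[6·6·6·6]=36.000000
k: max(0,(0)−(0))=0 … min(3+(0),3−(0))=3
  k=0: (−1)^0·36.0000/(36)·0.3158^6·0.9488^0 = +0.000992
  k=1: (−1)^1·36.0000/(4)·0.3158^4·0.9488^2 = -0.080584
  k=2: (−1)^2·36.0000/(4)·0.3158^2·0.9488^4 = +0.727455
  k=3: (−1)^3·36.0000/(36)·0.3158^0·0.9488^6 = -0.729662
d^3_{0,0}(2.499) = +0.000992 -0.080584 +0.727455 -0.729662 = -0.081799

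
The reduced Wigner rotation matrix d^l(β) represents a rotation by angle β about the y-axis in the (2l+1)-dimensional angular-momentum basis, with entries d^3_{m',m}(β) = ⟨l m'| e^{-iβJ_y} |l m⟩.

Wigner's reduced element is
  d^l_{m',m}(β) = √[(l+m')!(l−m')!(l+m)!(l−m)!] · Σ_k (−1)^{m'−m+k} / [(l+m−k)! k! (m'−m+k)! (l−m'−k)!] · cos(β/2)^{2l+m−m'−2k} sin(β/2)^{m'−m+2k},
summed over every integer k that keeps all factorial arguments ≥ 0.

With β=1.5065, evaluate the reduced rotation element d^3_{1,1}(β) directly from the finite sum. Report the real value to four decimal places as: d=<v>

d^3_{1,1}(β=1.5065) via Wigner's sum:
With c≡cos(β/2)=0.729470 and s≡sin(β/2)=0.684013, N=[24·2·24·2]^{1/2}=48.000000
k: max(0,(1)−(1))=0 … min(3+(1),3−(1))=2
  k=0: (−1)^0·48.0000/(48)·0.7295^6·0.6840^0 = +0.150676
  k=1: (−1)^1·48.0000/(6)·0.7295^4·0.6840^2 = -1.059858
  k=2: (−1)^2·48.0000/(8)·0.7295^2·0.6840^4 = +0.698914
d^3_{1,1}(1.5065) = +0.150676 -1.059858 +0.698914 = -0.210269

d=-0.2103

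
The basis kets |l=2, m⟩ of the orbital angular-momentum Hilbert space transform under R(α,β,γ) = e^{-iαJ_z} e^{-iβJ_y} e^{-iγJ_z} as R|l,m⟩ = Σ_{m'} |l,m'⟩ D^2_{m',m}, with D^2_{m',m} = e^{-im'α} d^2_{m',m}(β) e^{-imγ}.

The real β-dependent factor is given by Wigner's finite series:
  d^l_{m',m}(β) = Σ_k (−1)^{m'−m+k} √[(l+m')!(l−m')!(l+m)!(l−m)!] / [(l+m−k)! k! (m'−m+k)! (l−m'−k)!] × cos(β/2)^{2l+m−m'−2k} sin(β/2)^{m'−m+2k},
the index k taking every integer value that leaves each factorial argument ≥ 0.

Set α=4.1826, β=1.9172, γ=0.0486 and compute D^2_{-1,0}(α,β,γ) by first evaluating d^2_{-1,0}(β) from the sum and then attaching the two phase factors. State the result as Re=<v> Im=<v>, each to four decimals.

Split into d^2_{-1,0}(β=1.9172) × two z-phases.
With c≡cos(β/2)=0.574666 and s≡sin(β/2)=0.818388, N=[1·6·2·2]^{1/2}=4.898979
The bounds max(0,m−m')=1 and min(l+m,l−m')=2 give 2 terms
  k=1: (−1)^0·4.8990/(2)·0.5747^3·0.8184^1 = +0.380436
  k=2: (−1)^1·4.8990/(2)·0.5747^1·0.8184^3 = -0.771558
d^2_{-1,0}(1.9172) = +0.380436 -0.771558 = -0.391122
D = (-0.505351-0.862914i)·(-0.391122)·(+1.000000+0.000000i) = +0.197654+0.337505i

Re=0.1977 Im=0.3375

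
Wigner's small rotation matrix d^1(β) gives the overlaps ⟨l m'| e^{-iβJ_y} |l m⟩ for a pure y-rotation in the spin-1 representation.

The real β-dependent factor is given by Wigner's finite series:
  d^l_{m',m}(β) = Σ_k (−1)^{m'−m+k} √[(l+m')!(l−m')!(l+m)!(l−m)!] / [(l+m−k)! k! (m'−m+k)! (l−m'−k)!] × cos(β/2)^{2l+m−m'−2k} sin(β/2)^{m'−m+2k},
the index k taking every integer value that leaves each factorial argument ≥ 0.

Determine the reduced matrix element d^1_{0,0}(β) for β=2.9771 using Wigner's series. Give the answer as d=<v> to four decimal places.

d^1_{0,0}(β=2.9771) via Wigner's sum:
c=cos(2.9771/2)=0.082154, s=sin(2.9771/2)=0.996620; N=√[1·1·1·1]=1.000000
Admissible k: 0..1 (factorial args all ≥0)
  k=0: (−1)^0·1.0000/(1)·0.0822^2·0.9966^0 = +0.006749
  k=1: (−1)^1·1.0000/(1)·0.0822^0·0.9966^2 = -0.993251
d^1_{0,0}(2.9771) = +0.006749 -0.993251 = -0.986502

d=-0.9865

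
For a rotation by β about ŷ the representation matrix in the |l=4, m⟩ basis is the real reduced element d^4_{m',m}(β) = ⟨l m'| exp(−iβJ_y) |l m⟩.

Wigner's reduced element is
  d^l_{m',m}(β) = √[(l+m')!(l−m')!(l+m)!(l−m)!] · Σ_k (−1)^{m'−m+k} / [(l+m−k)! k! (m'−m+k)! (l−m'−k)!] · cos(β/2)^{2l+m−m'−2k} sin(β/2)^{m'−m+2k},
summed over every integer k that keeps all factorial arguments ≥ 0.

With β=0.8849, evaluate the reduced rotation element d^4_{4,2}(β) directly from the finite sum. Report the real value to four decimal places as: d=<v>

d=0.5284

d^4_{4,2}(β=0.8849) via Wigner's sum:
c=cos(0.8849/2)=0.903705, s=sin(0.8849/2)=0.428155; N=√[40320·1·720·2]=7619.763776
k: max(0,(2)−(4))=0 … min(4+(2),4−(4))=0
  k=0: (−1)^2·7619.7638/(1440)·0.9037^6·0.4282^2 = +0.528375
d^4_{4,2}(0.8849) = +0.528375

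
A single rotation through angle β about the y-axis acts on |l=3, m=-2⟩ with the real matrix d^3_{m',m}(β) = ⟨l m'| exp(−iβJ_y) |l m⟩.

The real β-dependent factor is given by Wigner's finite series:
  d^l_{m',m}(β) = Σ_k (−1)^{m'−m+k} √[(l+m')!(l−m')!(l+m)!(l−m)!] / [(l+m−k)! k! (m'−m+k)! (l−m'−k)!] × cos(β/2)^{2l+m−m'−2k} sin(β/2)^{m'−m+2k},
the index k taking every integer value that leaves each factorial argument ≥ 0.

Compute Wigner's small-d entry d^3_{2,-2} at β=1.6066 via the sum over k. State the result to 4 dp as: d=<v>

d^3_{2,-2}(β=1.6066) via Wigner's sum:
Half-angle: c=0.694336, s=0.719651. N=√(120·1·1·120)=120.000000
k∈{0,1} keeps every argument non-negative
  k=0: (−1)^4·120.0000/(24)·0.6943^2·0.7197^4 = +0.646543
  k=1: (−1)^5·120.0000/(120)·0.6943^0·0.7197^6 = -0.138910
d^3_{2,-2}(1.6066) = +0.646543 -0.138910 = +0.507633

d=0.5076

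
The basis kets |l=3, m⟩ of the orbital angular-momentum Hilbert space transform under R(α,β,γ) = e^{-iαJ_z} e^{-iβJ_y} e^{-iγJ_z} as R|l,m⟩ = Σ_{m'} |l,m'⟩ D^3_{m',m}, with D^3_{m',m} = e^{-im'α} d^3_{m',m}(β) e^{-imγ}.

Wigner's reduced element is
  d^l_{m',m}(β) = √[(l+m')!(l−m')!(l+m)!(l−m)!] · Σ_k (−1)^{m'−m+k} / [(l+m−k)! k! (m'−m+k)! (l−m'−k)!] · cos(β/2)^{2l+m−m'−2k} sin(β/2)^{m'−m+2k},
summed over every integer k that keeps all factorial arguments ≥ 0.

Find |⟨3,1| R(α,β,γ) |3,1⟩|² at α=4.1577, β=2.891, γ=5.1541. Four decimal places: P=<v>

P=0.0079

First d^3_{1,1}(β=2.891), then the phase factors e^{-i(1)α} and e^{-i(1)γ}:
c=cos(2.891/2)=0.124969, s=sin(2.891/2)=0.992161; N=√[24·2·24·2]=48.000000
The bounds max(0,m−m')=0 and min(l+m,l−m')=2 give 3 terms
  k=0: (−1)^0·48.0000/(48)·0.1250^6·0.9922^0 = +0.000004
  k=1: (−1)^1·48.0000/(6)·0.1250^4·0.9922^2 = -0.001921
  k=2: (−1)^2·48.0000/(8)·0.1250^2·0.9922^4 = +0.090799
d^3_{1,1}(2.891) = +0.000004 -0.001921 +0.090799 = +0.088882
|D^3_{1,1}|² = |d^3_{1,1}(β)|² = (+0.088882)² = 0.007900 (the z-rotation phases have unit modulus)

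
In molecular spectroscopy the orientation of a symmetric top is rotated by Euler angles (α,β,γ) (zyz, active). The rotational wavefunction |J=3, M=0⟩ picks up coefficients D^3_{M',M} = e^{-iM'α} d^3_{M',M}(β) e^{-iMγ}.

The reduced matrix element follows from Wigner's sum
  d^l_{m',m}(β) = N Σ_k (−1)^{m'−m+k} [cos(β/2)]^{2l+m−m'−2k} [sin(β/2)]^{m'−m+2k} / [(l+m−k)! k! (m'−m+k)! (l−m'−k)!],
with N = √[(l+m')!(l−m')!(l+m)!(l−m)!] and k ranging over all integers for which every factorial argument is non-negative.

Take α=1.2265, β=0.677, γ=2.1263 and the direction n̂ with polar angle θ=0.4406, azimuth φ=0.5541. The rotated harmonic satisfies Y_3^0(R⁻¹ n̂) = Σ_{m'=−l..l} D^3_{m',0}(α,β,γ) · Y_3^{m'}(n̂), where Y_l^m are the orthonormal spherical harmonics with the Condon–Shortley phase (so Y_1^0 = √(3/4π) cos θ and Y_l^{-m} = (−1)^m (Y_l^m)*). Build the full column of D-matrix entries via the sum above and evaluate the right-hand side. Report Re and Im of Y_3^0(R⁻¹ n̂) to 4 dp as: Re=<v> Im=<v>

Re=0.4016 Im=0.0000

Need the full column D^3_{m',0} for m'=−3..3 at α=1.2265, β=0.677, γ=2.1263.
cos(β/2)=0.943254, sin(β/2)=0.332073
d^3_{-3,0}: single k=3 term ⇒ +0.137436;  D = -0.118027-0.070414i
d^3_{-2,0}: k∈[2..3] ⇒ +0.478124 -0.059258 = +0.418866;  D = -0.323424+0.266169i
d^3_{-1,0}: k∈[1..3] ⇒ +0.858947 -0.319372 +0.013194 = +0.552770;  D = +0.186579+0.520329i
d^3_{0,0}: k∈[0..3] ⇒ +0.704322 -0.785639 +0.097371 -0.001341 = +0.014714;  D = +0.014714+0.000000i
d^3_{1,0}: k∈[0..2] ⇒ -0.858947 +0.319372 -0.013194 = -0.552770;  D = -0.186579+0.520329i
d^3_{2,0}: k∈[0..1] ⇒ +0.478124 -0.059258 = +0.418866;  D = -0.323424-0.266169i
d^3_{3,0}: single k=0 term ⇒ -0.137436;  D = +0.118027-0.070414i
Y_3^{m'}(θ=0.4406,φ=0.5541) and Σ D·Y over m':
  (-0.1180-0.0704i)·(-0.0030-0.0322i)  (-0.3234+0.2662i)·(+0.0750-0.1505i)  (+0.1866+0.5203i)·(+0.3622-0.2241i)  (+0.0147+0.0000i)·(+0.3681+0.0000i)  (-0.1866+0.5203i)·(-0.3622-0.2241i)  (-0.3234-0.2662i)·(+0.0750+0.1505i)  (+0.1180-0.0704i)·(+0.0030-0.0322i)
Y_3^0(R⁻¹ n̂) = +0.401560-0.000000i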